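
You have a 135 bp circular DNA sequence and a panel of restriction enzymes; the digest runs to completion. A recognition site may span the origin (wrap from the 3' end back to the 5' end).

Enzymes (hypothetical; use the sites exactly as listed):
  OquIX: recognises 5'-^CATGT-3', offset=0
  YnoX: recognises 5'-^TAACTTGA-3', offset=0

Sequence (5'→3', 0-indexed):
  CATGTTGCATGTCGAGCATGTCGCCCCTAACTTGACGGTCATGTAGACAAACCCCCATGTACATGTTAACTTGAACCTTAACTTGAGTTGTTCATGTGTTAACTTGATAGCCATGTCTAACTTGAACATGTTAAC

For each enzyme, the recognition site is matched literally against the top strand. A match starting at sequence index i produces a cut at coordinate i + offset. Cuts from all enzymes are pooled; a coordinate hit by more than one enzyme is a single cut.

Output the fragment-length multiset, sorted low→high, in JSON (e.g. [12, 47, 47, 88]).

[5,6,6,7,7,9,9,9,11,12,12,12,14,16]

Scan for sites:
  OquIX (CATGT, off=0): starts [0, 7, 16, 39, 55, 61, 92, 111, 126] → cuts [0, 7, 16, 39, 55, 61, 92, 111, 126]
  YnoX (TAACTTGA, off=0): starts [27, 66, 78, 99, 117] → cuts [27, 66, 78, 99, 117]

Pooled cuts: [0, 7, 16, 27, 39, 55, 61, 66, 78, 92, 99, 111, 117, 126]

Fragments:
  0→7: 7 bp
  7→16: 9 bp
  16→27: 11 bp
  27→39: 12 bp
  39→55: 16 bp
  55→61: 6 bp
  61→66: 5 bp
  66→78: 12 bp
  78→92: 14 bp
  92→99: 7 bp
  99→111: 12 bp
  111→117: 6 bp
  117→126: 9 bp
  126→0 (wrap): 135-126+0 = 9 bp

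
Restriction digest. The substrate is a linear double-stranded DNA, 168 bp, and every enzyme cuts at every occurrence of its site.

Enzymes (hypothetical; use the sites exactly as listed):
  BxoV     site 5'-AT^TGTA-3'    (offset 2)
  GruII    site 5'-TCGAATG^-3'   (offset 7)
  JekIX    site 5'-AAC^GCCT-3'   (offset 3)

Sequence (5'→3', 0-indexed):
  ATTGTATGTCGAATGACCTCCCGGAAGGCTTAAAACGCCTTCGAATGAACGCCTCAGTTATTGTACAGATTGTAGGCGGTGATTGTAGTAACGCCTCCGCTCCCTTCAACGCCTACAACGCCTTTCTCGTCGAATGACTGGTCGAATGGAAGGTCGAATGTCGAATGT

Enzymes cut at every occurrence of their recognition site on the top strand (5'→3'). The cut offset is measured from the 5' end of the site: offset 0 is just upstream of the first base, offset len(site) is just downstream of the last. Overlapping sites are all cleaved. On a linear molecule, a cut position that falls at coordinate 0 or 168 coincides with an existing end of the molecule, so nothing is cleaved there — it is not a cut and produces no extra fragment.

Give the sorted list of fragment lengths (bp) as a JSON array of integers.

[1,2,3,7,9,9,9,11,11,12,12,13,13,17,18,21]

Scan for sites:
  BxoV ATTGTA/2: at [0, 59, 68, 81] ⇒ [2, 61, 70, 83]
  GruII TCGAATG/7: at [8, 40, 129, 141, 153, 160] ⇒ [15, 47, 136, 148, 160, 167]
  JekIX AACGCCT/3: at [33, 47, 89, 107, 116] ⇒ [36, 50, 92, 110, 119]

Pooled cuts: [2, 15, 36, 47, 50, 61, 70, 83, 92, 110, 119, 136, 148, 160, 167]

Fragments:
  [0,2): 2 bp
  [2,15): 13 bp
  [15,36): 21 bp
  [36,47): 11 bp
  [47,50): 3 bp
  [50,61): 11 bp
  [61,70): 9 bp
  [70,83): 13 bp
  [83,92): 9 bp
  [92,110): 18 bp
  [110,119): 9 bp
  [119,136): 17 bp
  [136,148): 12 bp
  [148,160): 12 bp
  [160,167): 7 bp
  [167,168): 1 bp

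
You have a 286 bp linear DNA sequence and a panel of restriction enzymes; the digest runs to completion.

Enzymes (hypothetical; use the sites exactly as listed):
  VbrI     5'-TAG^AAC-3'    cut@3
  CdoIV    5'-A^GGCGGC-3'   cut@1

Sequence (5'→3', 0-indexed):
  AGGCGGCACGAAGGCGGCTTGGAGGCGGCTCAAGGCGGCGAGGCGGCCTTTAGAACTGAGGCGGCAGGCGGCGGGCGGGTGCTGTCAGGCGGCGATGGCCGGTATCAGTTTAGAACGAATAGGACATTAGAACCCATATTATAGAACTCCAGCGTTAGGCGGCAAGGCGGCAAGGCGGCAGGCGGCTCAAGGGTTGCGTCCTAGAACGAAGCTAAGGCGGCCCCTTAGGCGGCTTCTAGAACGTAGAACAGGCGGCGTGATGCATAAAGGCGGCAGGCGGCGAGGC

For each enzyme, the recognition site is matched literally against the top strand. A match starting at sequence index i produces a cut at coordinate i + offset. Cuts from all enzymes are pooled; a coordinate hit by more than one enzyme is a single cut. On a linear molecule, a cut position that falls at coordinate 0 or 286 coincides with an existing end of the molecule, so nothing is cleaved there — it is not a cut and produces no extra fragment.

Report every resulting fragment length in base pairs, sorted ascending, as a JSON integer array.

Scan for sites:
  VbrI (TAGAAC, off=3): starts [50, 110, 127, 141, 201, 236, 243] → cuts [53, 113, 130, 144, 204, 239, 246]
  CdoIV (AGGCGGC, off=1): starts [0, 11, 22, 32, 40, 58, 65, 86, 156, 164, 172, 179, 214, 226, 249, 267, 274] → cuts [1, 12, 23, 33, 41, 59, 66, 87, 157, 165, 173, 180, 215, 227, 250, 268, 275]

All cut coordinates (distinct, sorted): [1, 12, 23, 33, 41, 53, 59, 66, 87, 113, 130, 144, 157, 165, 173, 180, 204, 215, 227, 239, 246, 250, 268, 275]

Fragment lengths:
  [0,1): 1 bp
  [1,12): 11 bp
  [12,23): 11 bp
  [23,33): 10 bp
  [33,41): 8 bp
  [41,53): 12 bp
  [53,59): 6 bp
  [59,66): 7 bp
  [66,87): 21 bp
  [87,113): 26 bp
  [113,130): 17 bp
  [130,144): 14 bp
  [144,157): 13 bp
  [157,165): 8 bp
  [165,173): 8 bp
  [173,180): 7 bp
  [180,204): 24 bp
  [204,215): 11 bp
  [215,227): 12 bp
  [227,239): 12 bp
  [239,246): 7 bp
  [246,250): 4 bp
  [250,268): 18 bp
  [268,275): 7 bp
  [275,286): 11 bp

[1,4,6,7,7,7,7,8,8,8,10,11,11,11,11,12,12,12,13,14,17,18,21,24,26]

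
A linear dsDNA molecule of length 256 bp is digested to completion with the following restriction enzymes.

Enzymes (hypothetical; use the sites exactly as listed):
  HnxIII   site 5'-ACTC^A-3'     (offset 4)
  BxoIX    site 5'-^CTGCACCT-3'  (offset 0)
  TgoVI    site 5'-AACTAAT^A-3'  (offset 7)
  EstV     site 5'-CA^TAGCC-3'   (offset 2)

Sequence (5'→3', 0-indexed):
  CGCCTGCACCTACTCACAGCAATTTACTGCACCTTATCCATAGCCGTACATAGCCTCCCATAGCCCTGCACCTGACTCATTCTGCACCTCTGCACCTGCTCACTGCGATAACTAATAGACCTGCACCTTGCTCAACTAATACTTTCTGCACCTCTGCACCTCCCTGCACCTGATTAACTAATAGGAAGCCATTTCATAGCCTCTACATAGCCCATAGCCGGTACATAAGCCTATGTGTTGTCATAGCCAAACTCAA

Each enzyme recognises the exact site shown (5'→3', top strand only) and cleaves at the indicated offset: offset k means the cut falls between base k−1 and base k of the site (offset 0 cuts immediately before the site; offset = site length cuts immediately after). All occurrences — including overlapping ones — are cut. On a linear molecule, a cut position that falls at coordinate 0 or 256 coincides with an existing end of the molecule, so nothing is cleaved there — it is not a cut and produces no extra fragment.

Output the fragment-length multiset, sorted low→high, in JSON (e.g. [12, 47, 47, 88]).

[2,3,3,4,5,5,7,8,8,10,10,10,11,11,11,12,13,14,14,19,20,27,29]

Per-enzyme occurrences:
  HnxIII ACTCA/4: at [11, 74, 250] ⇒ [15, 78, 254]
  BxoIX CTGCACCT/0: at [3, 26, 65, 81, 89, 120, 145, 153, 163] ⇒ [3, 26, 65, 81, 89, 120, 145, 153, 163]
  TgoVI AACTAATA/7: at [109, 133, 175] ⇒ [116, 140, 182]
  EstV CATAGCC/2: at [38, 48, 58, 194, 205, 212, 241] ⇒ [40, 50, 60, 196, 207, 214, 243]

All cut coordinates (distinct, sorted): [3, 15, 26, 40, 50, 60, 65, 78, 81, 89, 116, 120, 140, 145, 153, 163, 182, 196, 207, 214, 243, 254]

Fragment lengths:
  [0,3): 3 bp
  [3,15): 12 bp
  [15,26): 11 bp
  [26,40): 14 bp
  [40,50): 10 bp
  [50,60): 10 bp
  [60,65): 5 bp
  [65,78): 13 bp
  [78,81): 3 bp
  [81,89): 8 bp
  [89,116): 27 bp
  [116,120): 4 bp
  [120,140): 20 bp
  [140,145): 5 bp
  [145,153): 8 bp
  [153,163): 10 bp
  [163,182): 19 bp
  [182,196): 14 bp
  [196,207): 11 bp
  [207,214): 7 bp
  [214,243): 29 bp
  [243,254): 11 bp
  [254,256): 2 bp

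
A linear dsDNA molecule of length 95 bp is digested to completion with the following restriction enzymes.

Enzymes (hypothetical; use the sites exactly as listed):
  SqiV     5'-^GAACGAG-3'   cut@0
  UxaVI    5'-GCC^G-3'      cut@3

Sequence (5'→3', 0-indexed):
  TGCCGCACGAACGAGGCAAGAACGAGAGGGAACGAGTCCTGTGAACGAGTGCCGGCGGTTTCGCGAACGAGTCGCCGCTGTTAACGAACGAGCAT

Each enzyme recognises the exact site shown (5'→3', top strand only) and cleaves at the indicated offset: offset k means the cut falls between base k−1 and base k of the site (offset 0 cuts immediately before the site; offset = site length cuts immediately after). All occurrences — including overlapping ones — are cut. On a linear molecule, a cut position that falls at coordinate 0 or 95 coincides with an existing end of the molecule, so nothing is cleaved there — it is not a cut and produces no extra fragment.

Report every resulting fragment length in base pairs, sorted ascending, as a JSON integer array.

Per-enzyme occurrences:
  SqiV GAACGAG/0: at [8, 19, 29, 42, 64, 85] ⇒ [8, 19, 29, 42, 64, 85]
  UxaVI GCCG/3: at [1, 50, 73] ⇒ [4, 53, 76]

Pooled cuts: [4, 8, 19, 29, 42, 53, 64, 76, 85]

Fragment lengths:
  [0,4): 4 bp
  [4,8): 4 bp
  [8,19): 11 bp
  [19,29): 10 bp
  [29,42): 13 bp
  [42,53): 11 bp
  [53,64): 11 bp
  [64,76): 12 bp
  [76,85): 9 bp
  [85,95): 10 bp

[4,4,9,10,10,11,11,11,12,13]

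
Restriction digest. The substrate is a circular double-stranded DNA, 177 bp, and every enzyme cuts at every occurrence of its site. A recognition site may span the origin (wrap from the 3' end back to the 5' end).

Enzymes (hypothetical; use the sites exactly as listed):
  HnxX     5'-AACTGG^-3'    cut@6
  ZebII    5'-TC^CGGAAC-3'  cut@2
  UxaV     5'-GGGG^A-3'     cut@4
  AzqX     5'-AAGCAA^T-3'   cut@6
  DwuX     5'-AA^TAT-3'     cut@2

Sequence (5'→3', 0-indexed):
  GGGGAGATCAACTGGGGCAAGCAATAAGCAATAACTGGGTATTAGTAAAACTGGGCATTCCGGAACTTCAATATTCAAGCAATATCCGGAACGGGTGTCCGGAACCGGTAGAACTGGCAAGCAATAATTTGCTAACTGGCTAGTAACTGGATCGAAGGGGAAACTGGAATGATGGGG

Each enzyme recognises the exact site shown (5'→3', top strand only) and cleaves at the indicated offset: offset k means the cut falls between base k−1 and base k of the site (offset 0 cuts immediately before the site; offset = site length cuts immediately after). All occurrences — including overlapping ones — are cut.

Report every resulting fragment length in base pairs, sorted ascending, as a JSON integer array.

[4,6,7,7,7,7,9,10,11,11,11,11,13,14,15,16,18]

Site scan:
  HnxX AACTGG/6: at [9, 32, 48, 111, 133, 144, 161] ⇒ [15, 38, 54, 117, 139, 150, 167]
  ZebII TCCGGAAC/2: at [58, 84, 97] ⇒ [60, 86, 99]
  UxaV GGGGA/4: at [0, 156] ⇒ [4, 160]
  AzqX AAGCAAT/6: at [18, 25, 76, 118] ⇒ [24, 31, 82, 124]
  DwuX AATAT/2: at [69, 80] ⇒ [71, 82]

All cut coordinates (distinct, sorted): [4, 15, 24, 31, 38, 54, 60, 71, 82, 86, 99, 117, 124, 139, 150, 160, 167]

Fragments:
  4→15: 11 bp
  15→24: 9 bp
  24→31: 7 bp
  31→38: 7 bp
  38→54: 16 bp
  54→60: 6 bp
  60→71: 11 bp
  71→82: 11 bp
  82→86: 4 bp
  86→99: 13 bp
  99→117: 18 bp
  117→124: 7 bp
  124→139: 15 bp
  139→150: 11 bp
  150→160: 10 bp
  160→167: 7 bp
  167→4 (wrap): 177-167+4 = 14 bp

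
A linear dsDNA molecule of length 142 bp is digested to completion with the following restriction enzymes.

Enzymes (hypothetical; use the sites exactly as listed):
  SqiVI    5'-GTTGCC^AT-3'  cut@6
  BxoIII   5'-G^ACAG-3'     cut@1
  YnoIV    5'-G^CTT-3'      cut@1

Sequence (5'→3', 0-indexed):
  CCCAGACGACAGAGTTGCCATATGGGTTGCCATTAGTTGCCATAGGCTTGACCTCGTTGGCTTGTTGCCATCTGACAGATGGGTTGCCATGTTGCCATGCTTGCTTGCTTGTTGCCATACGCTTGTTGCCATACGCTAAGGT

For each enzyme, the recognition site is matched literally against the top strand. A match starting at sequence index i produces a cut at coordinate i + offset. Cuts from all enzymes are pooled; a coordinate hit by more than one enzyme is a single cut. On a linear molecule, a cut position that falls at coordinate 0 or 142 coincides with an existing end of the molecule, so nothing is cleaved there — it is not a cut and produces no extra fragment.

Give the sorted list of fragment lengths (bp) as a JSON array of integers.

[3,4,4,5,5,5,8,8,9,9,9,10,11,12,12,14,14]

Per-enzyme occurrences:
  SqiVI GTTGCCAT/6: at [13, 25, 35, 63, 82, 90, 110, 124] ⇒ [19, 31, 41, 69, 88, 96, 116, 130]
  BxoIII GACAG/1: at [7, 73] ⇒ [8, 74]
  YnoIV GCTT/1: at [45, 59, 98, 102, 106, 120] ⇒ [46, 60, 99, 103, 107, 121]

All cut coordinates (distinct, sorted): [8, 19, 31, 41, 46, 60, 69, 74, 88, 96, 99, 103, 107, 116, 121, 130]

Fragments:
  [0,8): 8 bp
  [8,19): 11 bp
  [19,31): 12 bp
  [31,41): 10 bp
  [41,46): 5 bp
  [46,60): 14 bp
  [60,69): 9 bp
  [69,74): 5 bp
  [74,88): 14 bp
  [88,96): 8 bp
  [96,99): 3 bp
  [99,103): 4 bp
  [103,107): 4 bp
  [107,116): 9 bp
  [116,121): 5 bp
  [121,130): 9 bp
  [130,142): 12 bp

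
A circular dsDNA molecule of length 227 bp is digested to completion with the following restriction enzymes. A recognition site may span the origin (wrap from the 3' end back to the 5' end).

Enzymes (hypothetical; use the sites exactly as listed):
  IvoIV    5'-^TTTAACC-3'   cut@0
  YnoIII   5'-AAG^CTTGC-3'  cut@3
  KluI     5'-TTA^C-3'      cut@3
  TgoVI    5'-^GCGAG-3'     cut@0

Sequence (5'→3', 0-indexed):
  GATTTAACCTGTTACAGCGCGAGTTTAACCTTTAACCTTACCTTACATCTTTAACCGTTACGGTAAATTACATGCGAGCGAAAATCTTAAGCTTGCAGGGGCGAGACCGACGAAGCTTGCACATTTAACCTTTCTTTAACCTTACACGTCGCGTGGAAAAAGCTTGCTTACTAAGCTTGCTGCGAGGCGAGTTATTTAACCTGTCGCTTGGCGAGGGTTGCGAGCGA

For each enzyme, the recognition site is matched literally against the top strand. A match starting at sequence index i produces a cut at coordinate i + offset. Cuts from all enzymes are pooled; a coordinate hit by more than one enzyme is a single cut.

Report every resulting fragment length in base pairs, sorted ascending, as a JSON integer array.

[3,4,4,4,5,5,5,5,6,6,7,8,8,8,9,9,10,10,10,11,11,12,15,16,18,18]

Scan for sites:
  IvoIV TTTAACC/0: at [2, 23, 30, 49, 123, 134, 194] ⇒ [2, 23, 30, 49, 123, 134, 194]
  YnoIII AAGCTTGC/3: at [88, 112, 159, 172] ⇒ [91, 115, 162, 175]
  KluI TTAC/3: at [11, 37, 42, 57, 67, 141, 167] ⇒ [14, 40, 45, 60, 70, 144, 170]
  TgoVI GCGAG/0: at [18, 73, 100, 181, 186, 210, 219, 223] ⇒ [18, 73, 100, 181, 186, 210, 219, 223]

All cut coordinates (distinct, sorted): [2, 14, 18, 23, 30, 40, 45, 49, 60, 70, 73, 91, 100, 115, 123, 134, 144, 162, 170, 175, 181, 186, 194, 210, 219, 223]

Fragments:
  2→14: 12 bp
  14→18: 4 bp
  18→23: 5 bp
  23→30: 7 bp
  30→40: 10 bp
  40→45: 5 bp
  45→49: 4 bp
  49→60: 11 bp
  60→70: 10 bp
  70→73: 3 bp
  73→91: 18 bp
  91→100: 9 bp
  100→115: 15 bp
  115→123: 8 bp
  123→134: 11 bp
  134→144: 10 bp
  144→162: 18 bp
  162→170: 8 bp
  170→175: 5 bp
  175→181: 6 bp
  181→186: 5 bp
  186→194: 8 bp
  194→210: 16 bp
  210→219: 9 bp
  219→223: 4 bp
  223→2 (wrap): 227-223+2 = 6 bp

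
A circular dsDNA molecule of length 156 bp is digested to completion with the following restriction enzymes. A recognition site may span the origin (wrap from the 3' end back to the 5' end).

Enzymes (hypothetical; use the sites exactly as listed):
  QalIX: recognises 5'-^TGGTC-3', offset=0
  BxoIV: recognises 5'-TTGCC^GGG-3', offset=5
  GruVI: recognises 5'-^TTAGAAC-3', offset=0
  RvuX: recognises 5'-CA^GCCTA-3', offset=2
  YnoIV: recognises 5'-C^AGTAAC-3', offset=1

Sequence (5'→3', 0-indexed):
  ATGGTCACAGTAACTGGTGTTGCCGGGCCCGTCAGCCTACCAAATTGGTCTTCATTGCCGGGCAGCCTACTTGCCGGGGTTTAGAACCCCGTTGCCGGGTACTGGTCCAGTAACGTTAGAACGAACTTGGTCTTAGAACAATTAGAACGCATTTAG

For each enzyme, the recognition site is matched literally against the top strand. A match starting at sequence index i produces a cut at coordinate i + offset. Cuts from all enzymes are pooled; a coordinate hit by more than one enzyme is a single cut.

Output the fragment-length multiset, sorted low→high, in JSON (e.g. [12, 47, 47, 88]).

[5,5,5,6,6,7,7,9,10,11,11,12,14,16,16,16]

Scan for sites:
  QalIX (TGGTC, off=0): starts [1, 45, 102, 127] → cuts [1, 45, 102, 127]
  BxoIV (TTGCCGGG, off=5): starts [19, 54, 70, 91] → cuts [24, 59, 75, 96]
  GruVI (TTAGAAC, off=0): starts [80, 115, 132, 141] → cuts [80, 115, 132, 141]
  RvuX (CAGCCTA, off=2): starts [32, 62] → cuts [34, 64]
  YnoIV (CAGTAAC, off=1): starts [7, 107] → cuts [8, 108]

All cut coordinates (distinct, sorted): [1, 8, 24, 34, 45, 59, 64, 75, 80, 96, 102, 108, 115, 127, 132, 141]

Fragment lengths:
  1→8: 7 bp
  8→24: 16 bp
  24→34: 10 bp
  34→45: 11 bp
  45→59: 14 bp
  59→64: 5 bp
  64→75: 11 bp
  75→80: 5 bp
  80→96: 16 bp
  96→102: 6 bp
  102→108: 6 bp
  108→115: 7 bp
  115→127: 12 bp
  127→132: 5 bp
  132→141: 9 bp
  141→1 (wrap): 156-141+1 = 16 bp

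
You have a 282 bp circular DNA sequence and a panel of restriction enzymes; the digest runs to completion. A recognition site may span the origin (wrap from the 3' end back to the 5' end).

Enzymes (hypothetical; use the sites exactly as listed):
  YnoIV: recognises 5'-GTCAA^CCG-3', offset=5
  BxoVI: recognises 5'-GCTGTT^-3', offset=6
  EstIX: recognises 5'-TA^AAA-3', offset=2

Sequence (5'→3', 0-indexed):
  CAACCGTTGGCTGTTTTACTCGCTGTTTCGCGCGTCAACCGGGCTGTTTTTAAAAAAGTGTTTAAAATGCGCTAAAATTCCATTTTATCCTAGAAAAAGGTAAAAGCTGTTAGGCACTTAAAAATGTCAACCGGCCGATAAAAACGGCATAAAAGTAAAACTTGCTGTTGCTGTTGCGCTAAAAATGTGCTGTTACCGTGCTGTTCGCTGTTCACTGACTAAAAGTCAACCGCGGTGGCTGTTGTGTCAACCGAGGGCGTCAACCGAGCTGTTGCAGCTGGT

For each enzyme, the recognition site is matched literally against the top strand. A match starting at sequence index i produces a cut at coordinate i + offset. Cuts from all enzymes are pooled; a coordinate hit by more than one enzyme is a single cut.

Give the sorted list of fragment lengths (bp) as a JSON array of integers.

Site scan:
  YnoIV GTCAACCG/5: at [33, 125, 224, 245, 258, 280] ⇒ [3, 38, 130, 229, 250, 263]
  BxoVI GCTGTT/6: at [9, 21, 42, 105, 163, 169, 188, 199, 206, 237, 267] ⇒ [15, 27, 48, 111, 169, 175, 194, 205, 212, 243, 273]
  EstIX TAAAA/2: at [50, 62, 72, 100, 118, 138, 149, 155, 179, 219] ⇒ [52, 64, 74, 102, 120, 140, 151, 157, 181, 221]

All cut coordinates (distinct, sorted): [3, 15, 27, 38, 48, 52, 64, 74, 102, 111, 120, 130, 140, 151, 157, 169, 175, 181, 194, 205, 212, 221, 229, 243, 250, 263, 273]

Fragments:
  3→15: 12 bp
  15→27: 12 bp
  27→38: 11 bp
  38→48: 10 bp
  48→52: 4 bp
  52→64: 12 bp
  64→74: 10 bp
  74→102: 28 bp
  102→111: 9 bp
  111→120: 9 bp
  120→130: 10 bp
  130→140: 10 bp
  140→151: 11 bp
  151→157: 6 bp
  157→169: 12 bp
  169→175: 6 bp
  175→181: 6 bp
  181→194: 13 bp
  194→205: 11 bp
  205→212: 7 bp
  212→221: 9 bp
  221→229: 8 bp
  229→243: 14 bp
  243→250: 7 bp
  250→263: 13 bp
  263→273: 10 bp
  273→3 (wrap): 282-273+3 = 12 bp

[4,6,6,6,7,7,8,9,9,9,10,10,10,10,10,11,11,11,12,12,12,12,12,13,13,14,28]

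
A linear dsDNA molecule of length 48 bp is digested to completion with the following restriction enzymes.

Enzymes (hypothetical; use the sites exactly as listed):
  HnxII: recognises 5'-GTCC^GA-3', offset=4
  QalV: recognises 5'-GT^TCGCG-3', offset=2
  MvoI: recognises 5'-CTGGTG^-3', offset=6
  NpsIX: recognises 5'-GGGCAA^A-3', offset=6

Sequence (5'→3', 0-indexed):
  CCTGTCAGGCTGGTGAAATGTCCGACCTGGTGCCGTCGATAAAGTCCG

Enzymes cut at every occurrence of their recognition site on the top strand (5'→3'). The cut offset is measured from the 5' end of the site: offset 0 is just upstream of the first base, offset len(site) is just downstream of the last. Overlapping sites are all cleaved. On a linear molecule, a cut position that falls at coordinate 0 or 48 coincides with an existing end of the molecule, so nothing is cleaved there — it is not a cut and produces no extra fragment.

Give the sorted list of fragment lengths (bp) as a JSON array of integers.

[8,9,15,16]

Site scan:
  HnxII (GTCCGA, off=4): starts [19] → cuts [23]
  QalV (GTTCGCG, off=2): no sites
  MvoI (CTGGTG, off=6): starts [9, 26] → cuts [15, 32]
  NpsIX (GGGCAAA, off=6): no sites

All cut coordinates (distinct, sorted): [15, 23, 32]

Fragments:
  [0,15): 15 bp
  [15,23): 8 bp
  [23,32): 9 bp
  [32,48): 16 bp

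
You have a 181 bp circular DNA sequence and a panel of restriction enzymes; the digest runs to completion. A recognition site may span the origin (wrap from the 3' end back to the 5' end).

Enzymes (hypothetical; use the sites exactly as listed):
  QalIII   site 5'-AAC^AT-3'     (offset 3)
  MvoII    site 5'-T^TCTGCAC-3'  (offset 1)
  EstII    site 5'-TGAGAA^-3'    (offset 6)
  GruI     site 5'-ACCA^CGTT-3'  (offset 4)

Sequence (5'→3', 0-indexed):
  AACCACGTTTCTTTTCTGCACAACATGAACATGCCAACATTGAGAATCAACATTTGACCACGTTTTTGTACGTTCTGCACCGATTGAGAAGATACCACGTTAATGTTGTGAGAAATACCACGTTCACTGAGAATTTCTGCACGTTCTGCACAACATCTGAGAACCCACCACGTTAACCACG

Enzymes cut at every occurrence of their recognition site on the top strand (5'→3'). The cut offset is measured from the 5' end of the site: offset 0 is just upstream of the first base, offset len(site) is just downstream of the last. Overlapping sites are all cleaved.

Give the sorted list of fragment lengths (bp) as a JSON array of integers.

Per-enzyme occurrences:
  QalIII (AACAT, off=3): starts [21, 27, 35, 48, 151] → cuts [24, 30, 38, 51, 154]
  MvoII (TTCTGCAC, off=1): starts [13, 72, 134, 143] → cuts [14, 73, 135, 144]
  EstII (TGAGAA, off=6): starts [40, 84, 108, 127, 157] → cuts [46, 90, 114, 133, 163]
  GruI (ACCACGTT, off=4): starts [1, 56, 93, 116, 166] → cuts [5, 60, 97, 120, 170]

All cut coordinates (distinct, sorted): [5, 14, 24, 30, 38, 46, 51, 60, 73, 90, 97, 114, 120, 133, 135, 144, 154, 163, 170]

Fragments:
  5→14: 9 bp
  14→24: 10 bp
  24→30: 6 bp
  30→38: 8 bp
  38→46: 8 bp
  46→51: 5 bp
  51→60: 9 bp
  60→73: 13 bp
  73→90: 17 bp
  90→97: 7 bp
  97→114: 17 bp
  114→120: 6 bp
  120→133: 13 bp
  133→135: 2 bp
  135→144: 9 bp
  144→154: 10 bp
  154→163: 9 bp
  163→170: 7 bp
  170→5 (wrap): 181-170+5 = 16 bp

[2,5,6,6,7,7,8,8,9,9,9,9,10,10,13,13,16,17,17]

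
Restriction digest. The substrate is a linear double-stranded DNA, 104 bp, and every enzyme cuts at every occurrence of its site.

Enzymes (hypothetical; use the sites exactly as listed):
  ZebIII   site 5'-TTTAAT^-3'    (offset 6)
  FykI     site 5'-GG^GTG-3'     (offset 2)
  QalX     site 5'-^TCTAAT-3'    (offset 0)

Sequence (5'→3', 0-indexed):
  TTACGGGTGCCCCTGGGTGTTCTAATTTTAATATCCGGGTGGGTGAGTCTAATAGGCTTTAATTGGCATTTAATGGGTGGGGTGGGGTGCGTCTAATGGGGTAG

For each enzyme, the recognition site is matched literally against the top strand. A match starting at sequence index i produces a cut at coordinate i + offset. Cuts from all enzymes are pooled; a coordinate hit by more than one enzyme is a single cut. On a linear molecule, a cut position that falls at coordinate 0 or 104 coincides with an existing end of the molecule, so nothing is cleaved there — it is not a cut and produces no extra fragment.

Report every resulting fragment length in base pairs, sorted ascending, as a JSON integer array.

[2,4,4,5,5,5,5,6,6,10,11,12,13,16]

Scan for sites:
  ZebIII TTTAAT/6: at [26, 57, 68] ⇒ [32, 63, 74]
  FykI GGGTG/2: at [4, 14, 36, 40, 74, 79, 84] ⇒ [6, 16, 38, 42, 76, 81, 86]
  QalX TCTAAT/0: at [20, 47, 91] ⇒ [20, 47, 91]

All cut coordinates (distinct, sorted): [6, 16, 20, 32, 38, 42, 47, 63, 74, 76, 81, 86, 91]

Fragments:
  [0,6): 6 bp
  [6,16): 10 bp
  [16,20): 4 bp
  [20,32): 12 bp
  [32,38): 6 bp
  [38,42): 4 bp
  [42,47): 5 bp
  [47,63): 16 bp
  [63,74): 11 bp
  [74,76): 2 bp
  [76,81): 5 bp
  [81,86): 5 bp
  [86,91): 5 bp
  [91,104): 13 bp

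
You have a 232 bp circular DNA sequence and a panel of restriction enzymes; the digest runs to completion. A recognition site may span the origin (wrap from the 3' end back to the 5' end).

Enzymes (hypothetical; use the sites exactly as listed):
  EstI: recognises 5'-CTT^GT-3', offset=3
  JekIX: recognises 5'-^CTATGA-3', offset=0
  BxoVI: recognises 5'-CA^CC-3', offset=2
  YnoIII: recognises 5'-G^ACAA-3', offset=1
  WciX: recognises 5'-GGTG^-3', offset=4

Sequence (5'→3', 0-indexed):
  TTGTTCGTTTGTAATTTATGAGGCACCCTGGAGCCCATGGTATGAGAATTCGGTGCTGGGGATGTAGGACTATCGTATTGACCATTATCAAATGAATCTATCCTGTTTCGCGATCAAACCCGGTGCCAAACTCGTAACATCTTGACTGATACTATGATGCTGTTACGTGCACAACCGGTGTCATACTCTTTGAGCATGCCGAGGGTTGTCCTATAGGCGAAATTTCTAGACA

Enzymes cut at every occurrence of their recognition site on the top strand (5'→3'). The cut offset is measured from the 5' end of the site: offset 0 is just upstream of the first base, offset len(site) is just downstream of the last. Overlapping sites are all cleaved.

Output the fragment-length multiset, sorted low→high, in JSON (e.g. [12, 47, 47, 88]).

Scan for sites:
  EstI (CTTGT, off=3): no sites
  JekIX CTATGA/0: at [151] ⇒ [151]
  BxoVI CACC/2: at [23] ⇒ [25]
  YnoIII (GACAA, off=1): no sites
  WciX GGTG/4: at [51, 121, 176] ⇒ [55, 125, 180]

Pooled cuts: [25, 55, 125, 151, 180]

Fragments:
  25→55: 30 bp
  55→125: 70 bp
  125→151: 26 bp
  151→180: 29 bp
  180→25 (wrap): 232-180+25 = 77 bp

[26,29,30,70,77]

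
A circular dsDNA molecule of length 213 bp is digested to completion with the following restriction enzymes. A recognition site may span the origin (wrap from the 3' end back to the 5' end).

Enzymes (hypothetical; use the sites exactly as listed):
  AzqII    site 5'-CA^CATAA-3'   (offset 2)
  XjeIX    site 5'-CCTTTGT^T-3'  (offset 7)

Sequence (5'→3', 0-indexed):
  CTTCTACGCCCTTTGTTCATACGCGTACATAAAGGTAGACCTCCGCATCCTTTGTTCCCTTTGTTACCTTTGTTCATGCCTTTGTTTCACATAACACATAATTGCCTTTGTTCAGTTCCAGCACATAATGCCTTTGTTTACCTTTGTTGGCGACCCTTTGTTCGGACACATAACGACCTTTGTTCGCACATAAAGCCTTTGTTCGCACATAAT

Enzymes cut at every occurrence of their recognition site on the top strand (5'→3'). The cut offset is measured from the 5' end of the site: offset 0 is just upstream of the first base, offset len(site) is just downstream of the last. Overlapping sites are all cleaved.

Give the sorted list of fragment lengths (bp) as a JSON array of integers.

Site scan:
  AzqII CACATAA/2: at [87, 94, 121, 166, 186, 205] ⇒ [89, 96, 123, 168, 188, 207]
  XjeIX CCTTTGTT/7: at [9, 48, 57, 66, 78, 104, 130, 140, 154, 176, 195] ⇒ [16, 55, 64, 73, 85, 111, 137, 147, 161, 183, 202]

All cut coordinates (distinct, sorted): [16, 55, 64, 73, 85, 89, 96, 111, 123, 137, 147, 161, 168, 183, 188, 202, 207]

Fragments:
  16→55: 39 bp
  55→64: 9 bp
  64→73: 9 bp
  73→85: 12 bp
  85→89: 4 bp
  89→96: 7 bp
  96→111: 15 bp
  111→123: 12 bp
  123→137: 14 bp
  137→147: 10 bp
  147→161: 14 bp
  161→168: 7 bp
  168→183: 15 bp
  183→188: 5 bp
  188→202: 14 bp
  202→207: 5 bp
  207→16 (wrap): 213-207+16 = 22 bp

[4,5,5,7,7,9,9,10,12,12,14,14,14,15,15,22,39]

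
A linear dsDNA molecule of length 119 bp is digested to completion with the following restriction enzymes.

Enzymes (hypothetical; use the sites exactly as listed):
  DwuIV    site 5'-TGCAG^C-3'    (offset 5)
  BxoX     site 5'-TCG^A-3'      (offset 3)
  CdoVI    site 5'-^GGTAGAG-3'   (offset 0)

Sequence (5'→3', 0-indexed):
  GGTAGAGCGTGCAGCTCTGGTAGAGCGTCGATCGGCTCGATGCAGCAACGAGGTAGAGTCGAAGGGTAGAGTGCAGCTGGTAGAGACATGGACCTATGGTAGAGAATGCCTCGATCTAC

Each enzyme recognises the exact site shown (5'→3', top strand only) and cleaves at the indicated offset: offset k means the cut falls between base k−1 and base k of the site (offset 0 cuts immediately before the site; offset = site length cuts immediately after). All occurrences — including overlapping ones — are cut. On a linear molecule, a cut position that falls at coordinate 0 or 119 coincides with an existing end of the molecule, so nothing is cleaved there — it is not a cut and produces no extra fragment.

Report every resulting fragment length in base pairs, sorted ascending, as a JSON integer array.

[2,3,4,6,6,6,9,10,12,12,14,16,19]

Per-enzyme occurrences:
  DwuIV (TGCAGC, off=5): starts [9, 40, 71] → cuts [14, 45, 76]
  BxoX (TCGA, off=3): starts [27, 36, 58, 110] → cuts [30, 39, 61, 113]
  CdoVI (GGTAGAG, off=0): starts [0, 18, 51, 64, 78, 97] → cuts [18, 51, 64, 78, 97] (position 0 is a terminus of the linear molecule — no cut)

Pooled cuts: [14, 18, 30, 39, 45, 51, 61, 64, 76, 78, 97, 113]

Fragment lengths:
  [0,14): 14 bp
  [14,18): 4 bp
  [18,30): 12 bp
  [30,39): 9 bp
  [39,45): 6 bp
  [45,51): 6 bp
  [51,61): 10 bp
  [61,64): 3 bp
  [64,76): 12 bp
  [76,78): 2 bp
  [78,97): 19 bp
  [97,113): 16 bp
  [113,119): 6 bp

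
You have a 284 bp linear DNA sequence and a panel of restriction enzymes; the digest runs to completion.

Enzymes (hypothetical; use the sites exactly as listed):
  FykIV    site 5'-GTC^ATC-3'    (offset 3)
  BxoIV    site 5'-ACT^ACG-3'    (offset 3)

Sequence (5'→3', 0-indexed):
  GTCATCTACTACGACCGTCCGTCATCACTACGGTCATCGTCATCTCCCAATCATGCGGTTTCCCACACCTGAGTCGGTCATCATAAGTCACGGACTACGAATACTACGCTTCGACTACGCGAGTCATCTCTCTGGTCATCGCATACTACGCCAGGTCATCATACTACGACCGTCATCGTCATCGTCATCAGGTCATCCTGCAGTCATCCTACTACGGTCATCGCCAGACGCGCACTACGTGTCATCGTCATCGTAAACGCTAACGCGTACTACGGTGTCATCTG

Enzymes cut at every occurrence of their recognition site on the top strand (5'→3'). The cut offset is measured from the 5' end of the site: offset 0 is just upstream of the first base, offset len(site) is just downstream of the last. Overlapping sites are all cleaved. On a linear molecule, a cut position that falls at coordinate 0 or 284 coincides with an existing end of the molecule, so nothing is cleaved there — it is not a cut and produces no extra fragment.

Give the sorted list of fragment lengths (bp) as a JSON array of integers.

Per-enzyme occurrences:
  FykIV (GTCATC, off=3): starts [0, 20, 32, 38, 76, 122, 134, 154, 171, 177, 183, 191, 202, 216, 240, 246, 276] → cuts [3, 23, 35, 41, 79, 125, 137, 157, 174, 180, 186, 194, 205, 219, 243, 249, 279]
  BxoIV (ACTACG, off=3): starts [7, 26, 93, 102, 113, 144, 162, 210, 233, 268] → cuts [10, 29, 96, 105, 116, 147, 165, 213, 236, 271]

All cut coordinates (distinct, sorted): [3, 10, 23, 29, 35, 41, 79, 96, 105, 116, 125, 137, 147, 157, 165, 174, 180, 186, 194, 205, 213, 219, 236, 243, 249, 271, 279]

Fragments:
  [0,3): 3 bp
  [3,10): 7 bp
  [10,23): 13 bp
  [23,29): 6 bp
  [29,35): 6 bp
  [35,41): 6 bp
  [41,79): 38 bp
  [79,96): 17 bp
  [96,105): 9 bp
  [105,116): 11 bp
  [116,125): 9 bp
  [125,137): 12 bp
  [137,147): 10 bp
  [147,157): 10 bp
  [157,165): 8 bp
  [165,174): 9 bp
  [174,180): 6 bp
  [180,186): 6 bp
  [186,194): 8 bp
  [194,205): 11 bp
  [205,213): 8 bp
  [213,219): 6 bp
  [219,236): 17 bp
  [236,243): 7 bp
  [243,249): 6 bp
  [249,271): 22 bp
  [271,279): 8 bp
  [279,284): 5 bp

[3,5,6,6,6,6,6,6,6,7,7,8,8,8,8,9,9,9,10,10,11,11,12,13,17,17,22,38]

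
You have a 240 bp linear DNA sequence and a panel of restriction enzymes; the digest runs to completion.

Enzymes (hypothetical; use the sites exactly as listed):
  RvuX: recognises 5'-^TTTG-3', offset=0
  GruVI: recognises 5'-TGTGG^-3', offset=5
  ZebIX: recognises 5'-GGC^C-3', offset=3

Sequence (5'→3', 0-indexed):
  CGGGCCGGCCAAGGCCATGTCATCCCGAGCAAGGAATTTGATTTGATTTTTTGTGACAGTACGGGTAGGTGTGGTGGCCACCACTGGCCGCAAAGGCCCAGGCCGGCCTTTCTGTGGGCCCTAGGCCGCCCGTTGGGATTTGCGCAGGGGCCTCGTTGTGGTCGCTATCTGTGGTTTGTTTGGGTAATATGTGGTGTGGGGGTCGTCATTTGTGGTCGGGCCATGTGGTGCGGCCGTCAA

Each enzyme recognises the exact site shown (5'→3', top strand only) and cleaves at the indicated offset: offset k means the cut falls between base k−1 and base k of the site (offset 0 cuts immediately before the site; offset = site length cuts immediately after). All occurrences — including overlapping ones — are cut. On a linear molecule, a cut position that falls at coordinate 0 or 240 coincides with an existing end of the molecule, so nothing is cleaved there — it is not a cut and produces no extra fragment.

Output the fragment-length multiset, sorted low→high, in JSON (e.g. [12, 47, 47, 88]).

[2,4,4,4,4,5,5,5,6,6,6,6,6,7,7,7,8,9,9,10,10,10,12,13,13,16,21,25]

Per-enzyme occurrences:
  RvuX (TTTG, off=0): starts [36, 41, 49, 138, 174, 178, 208] → cuts [36, 41, 49, 138, 174, 178, 208]
  GruVI (TGTGG, off=5): starts [69, 112, 156, 169, 189, 194, 210, 223] → cuts [74, 117, 161, 174, 194, 199, 215, 228]
  ZebIX (GGCC, off=3): starts [2, 6, 12, 75, 85, 94, 100, 104, 116, 123, 148, 218, 231] → cuts [5, 9, 15, 78, 88, 97, 103, 107, 119, 126, 151, 221, 234]

All cut coordinates (distinct, sorted): [5, 9, 15, 36, 41, 49, 74, 78, 88, 97, 103, 107, 117, 119, 126, 138, 151, 161, 174, 178, 194, 199, 208, 215, 221, 228, 234]

Fragments:
  [0,5): 5 bp
  [5,9): 4 bp
  [9,15): 6 bp
  [15,36): 21 bp
  [36,41): 5 bp
  [41,49): 8 bp
  [49,74): 25 bp
  [74,78): 4 bp
  [78,88): 10 bp
  [88,97): 9 bp
  [97,103): 6 bp
  [103,107): 4 bp
  [107,117): 10 bp
  [117,119): 2 bp
  [119,126): 7 bp
  [126,138): 12 bp
  [138,151): 13 bp
  [151,161): 10 bp
  [161,174): 13 bp
  [174,178): 4 bp
  [178,194): 16 bp
  [194,199): 5 bp
  [199,208): 9 bp
  [208,215): 7 bp
  [215,221): 6 bp
  [221,228): 7 bp
  [228,234): 6 bp
  [234,240): 6 bp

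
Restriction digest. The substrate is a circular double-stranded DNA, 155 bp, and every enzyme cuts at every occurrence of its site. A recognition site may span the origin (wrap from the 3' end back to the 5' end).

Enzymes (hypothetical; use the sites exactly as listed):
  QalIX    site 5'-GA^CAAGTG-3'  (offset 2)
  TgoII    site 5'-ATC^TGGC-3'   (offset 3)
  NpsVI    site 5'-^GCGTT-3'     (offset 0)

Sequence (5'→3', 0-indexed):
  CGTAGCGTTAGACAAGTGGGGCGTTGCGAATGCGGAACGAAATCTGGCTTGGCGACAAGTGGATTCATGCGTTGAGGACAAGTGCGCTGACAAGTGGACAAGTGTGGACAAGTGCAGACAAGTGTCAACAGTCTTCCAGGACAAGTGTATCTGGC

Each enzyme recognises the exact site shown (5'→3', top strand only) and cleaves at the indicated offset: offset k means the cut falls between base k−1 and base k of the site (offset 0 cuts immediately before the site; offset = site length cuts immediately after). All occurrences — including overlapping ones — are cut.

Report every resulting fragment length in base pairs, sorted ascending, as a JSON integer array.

Site scan:
  QalIX (GACAAGTG, off=2): starts [10, 53, 76, 88, 96, 106, 116, 139] → cuts [12, 55, 78, 90, 98, 108, 118, 141]
  TgoII (ATCTGGC, off=3): starts [41, 148] → cuts [44, 151]
  NpsVI (GCGTT, off=0): starts [4, 20, 68] → cuts [4, 20, 68]

All cut coordinates (distinct, sorted): [4, 12, 20, 44, 55, 68, 78, 90, 98, 108, 118, 141, 151]

Fragment lengths:
  4→12: 8 bp
  12→20: 8 bp
  20→44: 24 bp
  44→55: 11 bp
  55→68: 13 bp
  68→78: 10 bp
  78→90: 12 bp
  90→98: 8 bp
  98→108: 10 bp
  108→118: 10 bp
  118→141: 23 bp
  141→151: 10 bp
  151→4 (wrap): 155-151+4 = 8 bp

[8,8,8,8,10,10,10,10,11,12,13,23,24]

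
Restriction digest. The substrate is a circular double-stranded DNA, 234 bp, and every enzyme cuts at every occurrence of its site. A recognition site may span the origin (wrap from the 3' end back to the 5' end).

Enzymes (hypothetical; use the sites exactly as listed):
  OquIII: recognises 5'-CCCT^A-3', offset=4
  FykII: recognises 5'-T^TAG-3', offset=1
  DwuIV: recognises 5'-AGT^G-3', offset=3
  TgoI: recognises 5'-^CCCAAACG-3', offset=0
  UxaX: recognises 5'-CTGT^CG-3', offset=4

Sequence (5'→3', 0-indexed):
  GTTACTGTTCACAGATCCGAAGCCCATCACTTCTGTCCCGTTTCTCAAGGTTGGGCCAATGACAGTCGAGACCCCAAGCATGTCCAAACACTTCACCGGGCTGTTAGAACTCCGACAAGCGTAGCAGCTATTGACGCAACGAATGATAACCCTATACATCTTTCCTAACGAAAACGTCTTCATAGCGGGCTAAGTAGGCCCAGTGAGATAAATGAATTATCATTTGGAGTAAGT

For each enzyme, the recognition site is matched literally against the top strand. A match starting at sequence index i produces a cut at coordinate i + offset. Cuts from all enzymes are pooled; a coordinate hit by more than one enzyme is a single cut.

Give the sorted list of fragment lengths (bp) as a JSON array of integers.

Per-enzyme occurrences:
  OquIII (CCCTA, off=4): starts [149] → cuts [153]
  FykII (TTAG, off=1): starts [103] → cuts [104]
  DwuIV (AGTG, off=3): starts [201, 231] → cuts [0, 204]
  TgoI (CCCAAACG, off=0): no sites
  UxaX (CTGTCG, off=4): no sites

All cut coordinates (distinct, sorted): [0, 104, 153, 204]

Fragments:
  0→104: 104 bp
  104→153: 49 bp
  153→204: 51 bp
  204→0 (wrap): 234-204+0 = 30 bp

[30,49,51,104]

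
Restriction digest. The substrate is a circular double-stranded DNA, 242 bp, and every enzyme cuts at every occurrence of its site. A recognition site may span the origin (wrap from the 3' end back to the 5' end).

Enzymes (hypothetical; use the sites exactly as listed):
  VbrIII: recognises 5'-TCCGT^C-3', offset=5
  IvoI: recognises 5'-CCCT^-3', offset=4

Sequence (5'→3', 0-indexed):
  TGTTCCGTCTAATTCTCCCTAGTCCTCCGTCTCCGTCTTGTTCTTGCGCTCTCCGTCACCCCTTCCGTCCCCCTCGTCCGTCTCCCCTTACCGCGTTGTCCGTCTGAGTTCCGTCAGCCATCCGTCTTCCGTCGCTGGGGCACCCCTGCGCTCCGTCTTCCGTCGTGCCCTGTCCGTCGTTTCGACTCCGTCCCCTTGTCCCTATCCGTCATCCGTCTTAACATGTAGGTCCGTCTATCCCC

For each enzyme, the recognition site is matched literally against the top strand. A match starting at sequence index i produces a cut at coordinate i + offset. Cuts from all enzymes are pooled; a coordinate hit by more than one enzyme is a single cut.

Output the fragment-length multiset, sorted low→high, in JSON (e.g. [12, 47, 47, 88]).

[5,5,6,6,6,6,7,7,7,7,7,7,7,7,8,9,9,10,11,11,12,14,15,15,18,20]

Site scan:
  VbrIII (TCCGTC, off=5): starts [3, 25, 31, 51, 63, 76, 98, 109, 120, 127, 151, 158, 172, 186, 204, 211, 229] → cuts [8, 30, 36, 56, 68, 81, 103, 114, 125, 132, 156, 163, 177, 191, 209, 216, 234]
  IvoI (CCCT, off=4): starts [16, 59, 70, 84, 143, 167, 192, 199, 239] → cuts [1, 20, 63, 74, 88, 147, 171, 196, 203]

Pooled cuts: [1, 8, 20, 30, 36, 56, 63, 68, 74, 81, 88, 103, 114, 125, 132, 147, 156, 163, 171, 177, 191, 196, 203, 209, 216, 234]

Fragments:
  1→8: 7 bp
  8→20: 12 bp
  20→30: 10 bp
  30→36: 6 bp
  36→56: 20 bp
  56→63: 7 bp
  63→68: 5 bp
  68→74: 6 bp
  74→81: 7 bp
  81→88: 7 bp
  88→103: 15 bp
  103→114: 11 bp
  114→125: 11 bp
  125→132: 7 bp
  132→147: 15 bp
  147→156: 9 bp
  156→163: 7 bp
  163→171: 8 bp
  171→177: 6 bp
  177→191: 14 bp
  191→196: 5 bp
  196→203: 7 bp
  203→209: 6 bp
  209→216: 7 bp
  216→234: 18 bp
  234→1 (wrap): 242-234+1 = 9 bp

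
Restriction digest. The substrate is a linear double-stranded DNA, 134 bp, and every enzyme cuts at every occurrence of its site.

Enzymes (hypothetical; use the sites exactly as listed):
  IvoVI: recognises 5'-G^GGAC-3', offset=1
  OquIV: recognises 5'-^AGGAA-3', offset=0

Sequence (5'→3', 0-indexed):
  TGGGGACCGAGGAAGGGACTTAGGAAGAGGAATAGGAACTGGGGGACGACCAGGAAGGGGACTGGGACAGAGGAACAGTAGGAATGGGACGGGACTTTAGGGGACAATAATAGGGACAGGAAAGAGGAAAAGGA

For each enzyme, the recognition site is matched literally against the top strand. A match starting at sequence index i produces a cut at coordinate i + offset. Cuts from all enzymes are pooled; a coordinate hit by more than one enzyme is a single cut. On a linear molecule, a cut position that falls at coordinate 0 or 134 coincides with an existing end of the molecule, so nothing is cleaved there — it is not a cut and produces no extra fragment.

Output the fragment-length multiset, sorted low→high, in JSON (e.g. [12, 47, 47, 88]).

[3,4,5,6,6,6,6,6,6,6,7,7,7,8,9,10,10,10,12]

Site scan:
  IvoVI GGGAC/1: at [2, 14, 42, 57, 63, 85, 90, 100, 112] ⇒ [3, 15, 43, 58, 64, 86, 91, 101, 113]
  OquIV AGGAA/0: at [9, 21, 27, 33, 51, 70, 79, 117, 124] ⇒ [9, 21, 27, 33, 51, 70, 79, 117, 124]

Pooled cuts: [3, 9, 15, 21, 27, 33, 43, 51, 58, 64, 70, 79, 86, 91, 101, 113, 117, 124]

Fragments:
  [0,3): 3 bp
  [3,9): 6 bp
  [9,15): 6 bp
  [15,21): 6 bp
  [21,27): 6 bp
  [27,33): 6 bp
  [33,43): 10 bp
  [43,51): 8 bp
  [51,58): 7 bp
  [58,64): 6 bp
  [64,70): 6 bp
  [70,79): 9 bp
  [79,86): 7 bp
  [86,91): 5 bp
  [91,101): 10 bp
  [101,113): 12 bp
  [113,117): 4 bp
  [117,124): 7 bp
  [124,134): 10 bp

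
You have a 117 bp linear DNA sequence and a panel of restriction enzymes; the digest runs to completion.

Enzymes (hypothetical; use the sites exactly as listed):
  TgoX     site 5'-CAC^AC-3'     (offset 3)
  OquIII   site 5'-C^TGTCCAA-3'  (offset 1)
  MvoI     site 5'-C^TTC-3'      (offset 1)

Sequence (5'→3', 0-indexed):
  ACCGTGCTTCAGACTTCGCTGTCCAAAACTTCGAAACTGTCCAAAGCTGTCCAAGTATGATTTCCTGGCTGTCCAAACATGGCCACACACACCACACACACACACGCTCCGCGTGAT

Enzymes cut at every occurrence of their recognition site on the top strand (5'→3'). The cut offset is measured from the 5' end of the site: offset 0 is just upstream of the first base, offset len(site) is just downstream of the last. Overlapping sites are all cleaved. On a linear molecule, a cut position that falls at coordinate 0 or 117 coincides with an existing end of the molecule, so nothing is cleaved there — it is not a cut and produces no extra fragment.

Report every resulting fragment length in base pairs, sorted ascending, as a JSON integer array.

Site scan:
  TgoX CACAC/3: at [83, 85, 87, 92, 94, 96, 98, 100] ⇒ [86, 88, 90, 95, 97, 99, 101, 103]
  OquIII CTGTCCAA/1: at [18, 36, 46, 68] ⇒ [19, 37, 47, 69]
  MvoI CTTC/1: at [6, 13, 28] ⇒ [7, 14, 29]

All cut coordinates (distinct, sorted): [7, 14, 19, 29, 37, 47, 69, 86, 88, 90, 95, 97, 99, 101, 103]

Fragment lengths:
  [0,7): 7 bp
  [7,14): 7 bp
  [14,19): 5 bp
  [19,29): 10 bp
  [29,37): 8 bp
  [37,47): 10 bp
  [47,69): 22 bp
  [69,86): 17 bp
  [86,88): 2 bp
  [88,90): 2 bp
  [90,95): 5 bp
  [95,97): 2 bp
  [97,99): 2 bp
  [99,101): 2 bp
  [101,103): 2 bp
  [103,117): 14 bp

[2,2,2,2,2,2,5,5,7,7,8,10,10,14,17,22]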